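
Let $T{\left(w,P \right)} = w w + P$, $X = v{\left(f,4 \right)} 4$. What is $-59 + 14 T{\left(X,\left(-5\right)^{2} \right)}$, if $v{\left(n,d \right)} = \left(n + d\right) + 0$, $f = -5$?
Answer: $515$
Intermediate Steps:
$v{\left(n,d \right)} = d + n$ ($v{\left(n,d \right)} = \left(d + n\right) + 0 = d + n$)
$X = -4$ ($X = \left(4 - 5\right) 4 = \left(-1\right) 4 = -4$)
$T{\left(w,P \right)} = P + w^{2}$ ($T{\left(w,P \right)} = w^{2} + P = P + w^{2}$)
$-59 + 14 T{\left(X,\left(-5\right)^{2} \right)} = -59 + 14 \left(\left(-5\right)^{2} + \left(-4\right)^{2}\right) = -59 + 14 \left(25 + 16\right) = -59 + 14 \cdot 41 = -59 + 574 = 515$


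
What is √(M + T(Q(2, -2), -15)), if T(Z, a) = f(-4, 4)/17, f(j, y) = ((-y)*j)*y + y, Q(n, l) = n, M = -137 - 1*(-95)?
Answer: I*√38 ≈ 6.1644*I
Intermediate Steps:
M = -42 (M = -137 + 95 = -42)
f(j, y) = y - j*y² (f(j, y) = (-j*y)*y + y = -j*y² + y = y - j*y²)
T(Z, a) = 4 (T(Z, a) = (4*(1 - 1*(-4)*4))/17 = (4*(1 + 16))*(1/17) = (4*17)*(1/17) = 68*(1/17) = 4)
√(M + T(Q(2, -2), -15)) = √(-42 + 4) = √(-38) = I*√38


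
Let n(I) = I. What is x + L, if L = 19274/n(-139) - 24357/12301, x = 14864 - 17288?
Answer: -4385124833/1709839 ≈ -2564.6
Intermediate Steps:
x = -2424
L = -240475097/1709839 (L = 19274/(-139) - 24357/12301 = 19274*(-1/139) - 24357*1/12301 = -19274/139 - 24357/12301 = -240475097/1709839 ≈ -140.64)
x + L = -2424 - 240475097/1709839 = -4385124833/1709839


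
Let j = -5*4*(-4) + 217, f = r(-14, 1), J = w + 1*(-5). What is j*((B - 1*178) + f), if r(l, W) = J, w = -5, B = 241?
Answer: 15741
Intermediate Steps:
J = -10 (J = -5 + 1*(-5) = -5 - 5 = -10)
r(l, W) = -10
f = -10
j = 297 (j = -20*(-4) + 217 = 80 + 217 = 297)
j*((B - 1*178) + f) = 297*((241 - 1*178) - 10) = 297*((241 - 178) - 10) = 297*(63 - 10) = 297*53 = 15741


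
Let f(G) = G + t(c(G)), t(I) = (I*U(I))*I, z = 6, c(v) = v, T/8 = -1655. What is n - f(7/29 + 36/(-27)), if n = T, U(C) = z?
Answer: -33419815/2523 ≈ -13246.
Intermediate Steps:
T = -13240 (T = 8*(-1655) = -13240)
U(C) = 6
n = -13240
t(I) = 6*I² (t(I) = (I*6)*I = (6*I)*I = 6*I²)
f(G) = G + 6*G²
n - f(7/29 + 36/(-27)) = -13240 - (7/29 + 36/(-27))*(1 + 6*(7/29 + 36/(-27))) = -13240 - (7*(1/29) + 36*(-1/27))*(1 + 6*(7*(1/29) + 36*(-1/27))) = -13240 - (7/29 - 4/3)*(1 + 6*(7/29 - 4/3)) = -13240 - (-95)*(1 + 6*(-95/87))/87 = -13240 - (-95)*(1 - 190/29)/87 = -13240 - (-95)*(-161)/(87*29) = -13240 - 1*15295/2523 = -13240 - 15295/2523 = -33419815/2523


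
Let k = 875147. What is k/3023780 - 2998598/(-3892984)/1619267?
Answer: 344796480014031341/1191327841813404490 ≈ 0.28942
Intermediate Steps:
k/3023780 - 2998598/(-3892984)/1619267 = 875147/3023780 - 2998598/(-3892984)/1619267 = 875147*(1/3023780) - 2998598*(-1/3892984)*(1/1619267) = 875147/3023780 + (1499299/1946492)*(1/1619267) = 875147/3023780 + 1499299/3151890261364 = 344796480014031341/1191327841813404490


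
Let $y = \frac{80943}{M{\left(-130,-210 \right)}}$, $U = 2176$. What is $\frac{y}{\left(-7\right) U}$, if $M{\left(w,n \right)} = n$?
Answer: $\frac{26981}{1066240} \approx 0.025305$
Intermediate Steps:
$y = - \frac{26981}{70}$ ($y = \frac{80943}{-210} = 80943 \left(- \frac{1}{210}\right) = - \frac{26981}{70} \approx -385.44$)
$\frac{y}{\left(-7\right) U} = - \frac{26981}{70 \left(\left(-7\right) 2176\right)} = - \frac{26981}{70 \left(-15232\right)} = \left(- \frac{26981}{70}\right) \left(- \frac{1}{15232}\right) = \frac{26981}{1066240}$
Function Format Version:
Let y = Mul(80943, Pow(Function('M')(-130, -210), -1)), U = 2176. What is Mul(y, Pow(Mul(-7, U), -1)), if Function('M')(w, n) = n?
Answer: Rational(26981, 1066240) ≈ 0.025305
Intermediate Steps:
y = Rational(-26981, 70) (y = Mul(80943, Pow(-210, -1)) = Mul(80943, Rational(-1, 210)) = Rational(-26981, 70) ≈ -385.44)
Mul(y, Pow(Mul(-7, U), -1)) = Mul(Rational(-26981, 70), Pow(Mul(-7, 2176), -1)) = Mul(Rational(-26981, 70), Pow(-15232, -1)) = Mul(Rational(-26981, 70), Rational(-1, 15232)) = Rational(26981, 1066240)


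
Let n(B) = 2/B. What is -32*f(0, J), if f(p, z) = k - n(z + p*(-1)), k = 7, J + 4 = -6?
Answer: -1152/5 ≈ -230.40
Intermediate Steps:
J = -10 (J = -4 - 6 = -10)
f(p, z) = 7 - 2/(z - p) (f(p, z) = 7 - 2/(z + p*(-1)) = 7 - 2/(z - p))
-32*f(0, J) = -32*(7 + 2/(0 - 1*(-10))) = -32*(7 + 2/(0 + 10)) = -32*(7 + 2/10) = -32*(7 + 2*(⅒)) = -32*(7 + ⅕) = -32*36/5 = -1152/5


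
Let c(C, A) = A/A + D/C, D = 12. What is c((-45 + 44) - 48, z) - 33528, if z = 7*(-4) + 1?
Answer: -1642835/49 ≈ -33527.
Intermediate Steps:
z = -27 (z = -28 + 1 = -27)
c(C, A) = 1 + 12/C (c(C, A) = A/A + 12/C = 1 + 12/C)
c((-45 + 44) - 48, z) - 33528 = (12 + ((-45 + 44) - 48))/((-45 + 44) - 48) - 33528 = (12 + (-1 - 48))/(-1 - 48) - 33528 = (12 - 49)/(-49) - 33528 = -1/49*(-37) - 33528 = 37/49 - 33528 = -1642835/49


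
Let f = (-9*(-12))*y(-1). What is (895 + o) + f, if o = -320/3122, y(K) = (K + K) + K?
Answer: 891171/1561 ≈ 570.90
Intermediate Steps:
y(K) = 3*K (y(K) = 2*K + K = 3*K)
o = -160/1561 (o = -320*1/3122 = -160/1561 ≈ -0.10250)
f = -324 (f = (-9*(-12))*(3*(-1)) = 108*(-3) = -324)
(895 + o) + f = (895 - 160/1561) - 324 = 1396935/1561 - 324 = 891171/1561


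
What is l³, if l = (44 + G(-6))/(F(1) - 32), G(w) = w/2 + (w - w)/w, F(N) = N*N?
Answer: -68921/29791 ≈ -2.3135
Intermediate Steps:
F(N) = N²
G(w) = w/2 (G(w) = w*(½) + 0/w = w/2 + 0 = w/2)
l = -41/31 (l = (44 + (½)*(-6))/(1² - 32) = (44 - 3)/(1 - 32) = 41/(-31) = 41*(-1/31) = -41/31 ≈ -1.3226)
l³ = (-41/31)³ = -68921/29791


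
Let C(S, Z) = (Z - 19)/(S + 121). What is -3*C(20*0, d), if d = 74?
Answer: -15/11 ≈ -1.3636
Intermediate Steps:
C(S, Z) = (-19 + Z)/(121 + S)
-3*C(20*0, d) = -3*(-19 + 74)/(121 + 20*0) = -3*55/(121 + 0) = -3*55/121 = -3*5/11 = -15/11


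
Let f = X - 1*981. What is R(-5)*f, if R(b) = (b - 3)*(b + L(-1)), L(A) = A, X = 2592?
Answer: 77328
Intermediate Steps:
R(b) = (-1 + b)*(-3 + b) (R(b) = (b - 3)*(b - 1) = (-3 + b)*(-1 + b) = (-1 + b)*(-3 + b))
f = 1611 (f = 2592 - 1*981 = 2592 - 981 = 1611)
R(-5)*f = (3 + (-5)**2 - 4*(-5))*1611 = (3 + 25 + 20)*1611 = 48*1611 = 77328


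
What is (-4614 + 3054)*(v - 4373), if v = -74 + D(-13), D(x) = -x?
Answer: 6917040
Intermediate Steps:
v = -61 (v = -74 - 1*(-13) = -74 + 13 = -61)
(-4614 + 3054)*(v - 4373) = (-4614 + 3054)*(-61 - 4373) = -1560*(-4434) = 6917040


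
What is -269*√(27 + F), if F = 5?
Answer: -1076*√2 ≈ -1521.7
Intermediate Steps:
-269*√(27 + F) = -269*√(27 + 5) = -1076*√2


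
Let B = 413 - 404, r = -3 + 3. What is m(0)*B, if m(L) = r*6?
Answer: 0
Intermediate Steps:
r = 0
B = 9
m(L) = 0 (m(L) = 0*6 = 0)
m(0)*B = 0*9 = 0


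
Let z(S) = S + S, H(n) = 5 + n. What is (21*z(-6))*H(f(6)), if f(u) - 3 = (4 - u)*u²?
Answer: 16128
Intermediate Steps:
f(u) = 3 + u²*(4 - u) (f(u) = 3 + (4 - u)*u² = 3 + u²*(4 - u))
z(S) = 2*S
(21*z(-6))*H(f(6)) = (21*(2*(-6)))*(5 + (3 - 1*6³ + 4*6²)) = (21*(-12))*(5 + (3 - 1*216 + 4*36)) = -252*(5 + (3 - 216 + 144)) = -252*(5 - 69) = -252*(-64) = 16128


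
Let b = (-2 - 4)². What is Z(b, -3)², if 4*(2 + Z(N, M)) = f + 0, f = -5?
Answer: 169/16 ≈ 10.563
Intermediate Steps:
b = 36 (b = (-6)² = 36)
Z(N, M) = -13/4 (Z(N, M) = -2 + (-5 + 0)/4 = -2 + (¼)*(-5) = -2 - 5/4 = -13/4)
Z(b, -3)² = (-13/4)² = 169/16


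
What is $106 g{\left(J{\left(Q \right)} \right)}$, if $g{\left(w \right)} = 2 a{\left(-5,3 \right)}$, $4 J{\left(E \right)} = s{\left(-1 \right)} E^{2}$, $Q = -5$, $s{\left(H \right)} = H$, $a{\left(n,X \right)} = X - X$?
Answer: $0$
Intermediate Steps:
$a{\left(n,X \right)} = 0$
$J{\left(E \right)} = - \frac{E^{2}}{4}$ ($J{\left(E \right)} = \frac{\left(-1\right) E^{2}}{4} = - \frac{E^{2}}{4}$)
$g{\left(w \right)} = 0$ ($g{\left(w \right)} = 2 \cdot 0 = 0$)
$106 g{\left(J{\left(Q \right)} \right)} = 106 \cdot 0 = 0$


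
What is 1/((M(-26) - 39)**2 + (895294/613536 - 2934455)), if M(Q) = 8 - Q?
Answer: -306768/900188774593 ≈ -3.4078e-7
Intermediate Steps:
1/((M(-26) - 39)**2 + (895294/613536 - 2934455)) = 1/(((8 - 1*(-26)) - 39)**2 + (895294/613536 - 2934455)) = 1/(((8 + 26) - 39)**2 + (895294*(1/613536) - 2934455)) = 1/((34 - 39)**2 + (447647/306768 - 2934455)) = 1/((-5)**2 - 900196443793/306768) = 1/(25 - 900196443793/306768) = 1/(-900188774593/306768) = -306768/900188774593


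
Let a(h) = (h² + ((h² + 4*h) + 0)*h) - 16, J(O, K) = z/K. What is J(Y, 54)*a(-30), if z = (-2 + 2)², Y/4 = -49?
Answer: 0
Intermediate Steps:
Y = -196 (Y = 4*(-49) = -196)
z = 0 (z = 0² = 0)
J(O, K) = 0 (J(O, K) = 0/K = 0)
a(h) = -16 + h² + h*(h² + 4*h) (a(h) = (h² + (h² + 4*h)*h) - 16 = (h² + h*(h² + 4*h)) - 16 = -16 + h² + h*(h² + 4*h))
J(Y, 54)*a(-30) = 0*(-16 + (-30)³ + 5*(-30)²) = 0*(-16 - 27000 + 5*900) = 0*(-16 - 27000 + 4500) = 0*(-22516) = 0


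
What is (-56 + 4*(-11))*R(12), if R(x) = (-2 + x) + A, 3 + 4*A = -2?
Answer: -875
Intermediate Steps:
A = -5/4 (A = -3/4 + (1/4)*(-2) = -3/4 - 1/2 = -5/4 ≈ -1.2500)
R(x) = -13/4 + x (R(x) = (-2 + x) - 5/4 = -13/4 + x)
(-56 + 4*(-11))*R(12) = (-56 + 4*(-11))*(-13/4 + 12) = (-56 - 44)*(35/4) = -100*35/4 = -875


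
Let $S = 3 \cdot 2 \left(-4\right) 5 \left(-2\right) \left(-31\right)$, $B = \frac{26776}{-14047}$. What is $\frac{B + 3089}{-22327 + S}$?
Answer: $- \frac{43364407}{418137049} \approx -0.10371$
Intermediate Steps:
$B = - \frac{26776}{14047}$ ($B = 26776 \left(- \frac{1}{14047}\right) = - \frac{26776}{14047} \approx -1.9062$)
$S = -7440$ ($S = 6 \left(\left(-20\right) \left(-2\right)\right) \left(-31\right) = 6 \cdot 40 \left(-31\right) = 240 \left(-31\right) = -7440$)
$\frac{B + 3089}{-22327 + S} = \frac{- \frac{26776}{14047} + 3089}{-22327 - 7440} = \frac{43364407}{14047 \left(-29767\right)} = \frac{43364407}{14047} \left(- \frac{1}{29767}\right) = - \frac{43364407}{418137049}$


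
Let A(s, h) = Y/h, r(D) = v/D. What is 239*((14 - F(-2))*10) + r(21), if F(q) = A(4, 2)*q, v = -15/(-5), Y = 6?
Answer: 334601/7 ≈ 47800.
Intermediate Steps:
v = 3 (v = -15*(-⅕) = 3)
r(D) = 3/D
A(s, h) = 6/h
F(q) = 3*q (F(q) = (6/2)*q = (6*(½))*q = 3*q)
239*((14 - F(-2))*10) + r(21) = 239*((14 - 3*(-2))*10) + 3/21 = 239*((14 - 1*(-6))*10) + 3*(1/21) = 239*((14 + 6)*10) + ⅐ = 239*(20*10) + ⅐ = 239*200 + ⅐ = 47800 + ⅐ = 334601/7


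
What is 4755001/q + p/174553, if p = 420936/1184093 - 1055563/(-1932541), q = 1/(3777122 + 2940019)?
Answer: 12757833349775112664795604403284/399431073507945089 ≈ 3.1940e+13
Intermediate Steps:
q = 1/6717141 ≈ 1.4887e-7
p = 2063360837735/2288308270313 (p = 420936*(1/1184093) - 1055563*(-1/1932541) = 420936/1184093 + 1055563/1932541 = 2063360837735/2288308270313 ≈ 0.90170)
4755001/q + p/174553 = 4755001/(1/6717141) + (2063360837735/2288308270313)/174553 = 4755001*6717141 + (2063360837735/2288308270313)*(1/174553) = 31940012172141 + 2063360837735/399431073507945089 = 12757833349775112664795604403284/399431073507945089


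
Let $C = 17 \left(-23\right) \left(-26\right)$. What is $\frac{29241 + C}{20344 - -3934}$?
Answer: $\frac{39407}{24278} \approx 1.6232$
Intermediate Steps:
$C = 10166$ ($C = \left(-391\right) \left(-26\right) = 10166$)
$\frac{29241 + C}{20344 - -3934} = \frac{29241 + 10166}{20344 - -3934} = \frac{39407}{20344 + \left(-8651 + 12585\right)} = \frac{39407}{20344 + 3934} = \frac{39407}{24278}$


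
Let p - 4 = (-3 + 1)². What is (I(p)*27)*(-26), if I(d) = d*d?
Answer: -44928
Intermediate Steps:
p = 8 (p = 4 + (-3 + 1)² = 4 + (-2)² = 4 + 4 = 8)
I(d) = d²
(I(p)*27)*(-26) = (8²*27)*(-26) = (64*27)*(-26) = 1728*(-26) = -44928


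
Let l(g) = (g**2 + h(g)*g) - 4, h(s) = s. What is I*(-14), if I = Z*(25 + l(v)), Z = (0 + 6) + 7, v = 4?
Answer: -9646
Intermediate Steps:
Z = 13 (Z = 6 + 7 = 13)
l(g) = -4 + 2*g**2 (l(g) = (g**2 + g*g) - 4 = (g**2 + g**2) - 4 = 2*g**2 - 4 = -4 + 2*g**2)
I = 689 (I = 13*(25 + (-4 + 2*4**2)) = 13*(25 + (-4 + 2*16)) = 13*(25 + (-4 + 32)) = 13*(25 + 28) = 13*53 = 689)
I*(-14) = 689*(-14) = -9646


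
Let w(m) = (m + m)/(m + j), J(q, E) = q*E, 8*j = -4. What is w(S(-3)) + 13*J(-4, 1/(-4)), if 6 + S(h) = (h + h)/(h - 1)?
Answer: 74/5 ≈ 14.800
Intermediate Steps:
j = -1/2 (j = (1/8)*(-4) = -1/2 ≈ -0.50000)
J(q, E) = E*q
S(h) = -6 + 2*h/(-1 + h) (S(h) = -6 + (h + h)/(h - 1) = -6 + (2*h)/(-1 + h) = -6 + 2*h/(-1 + h))
w(m) = 2*m/(-1/2 + m) (w(m) = (m + m)/(m - 1/2) = (2*m)/(-1/2 + m) = 2*m/(-1/2 + m))
w(S(-3)) + 13*J(-4, 1/(-4)) = 4*(2*(3 - 2*(-3))/(-1 - 3))/(-1 + 2*(2*(3 - 2*(-3))/(-1 - 3))) + 13*(-4/(-4)) = 4*(2*(3 + 6)/(-4))/(-1 + 2*(2*(3 + 6)/(-4))) + 13*(-1/4*(-4)) = 4*(2*(-1/4)*9)/(-1 + 2*(2*(-1/4)*9)) + 13*1 = 4*(-9/2)/(-1 + 2*(-9/2)) + 13 = 4*(-9/2)/(-1 - 9) + 13 = 4*(-9/2)/(-10) + 13 = 4*(-9/2)*(-1/10) + 13 = 9/5 + 13 = 74/5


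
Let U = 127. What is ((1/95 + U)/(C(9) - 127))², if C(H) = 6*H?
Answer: 145588356/48094225 ≈ 3.0271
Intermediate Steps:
((1/95 + U)/(C(9) - 127))² = ((1/95 + 127)/(6*9 - 127))² = ((1/95 + 127)/(54 - 127))² = ((12066/95)/(-73))² = ((12066/95)*(-1/73))² = (-12066/6935)² = 145588356/48094225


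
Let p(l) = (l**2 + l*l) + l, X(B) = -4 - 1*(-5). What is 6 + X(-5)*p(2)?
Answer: 16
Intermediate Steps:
X(B) = 1 (X(B) = -4 + 5 = 1)
p(l) = l + 2*l**2 (p(l) = (l**2 + l**2) + l = 2*l**2 + l = l + 2*l**2)
6 + X(-5)*p(2) = 6 + 1*(2*(1 + 2*2)) = 6 + 1*(2*(1 + 4)) = 6 + 1*(2*5) = 6 + 1*10 = 6 + 10 = 16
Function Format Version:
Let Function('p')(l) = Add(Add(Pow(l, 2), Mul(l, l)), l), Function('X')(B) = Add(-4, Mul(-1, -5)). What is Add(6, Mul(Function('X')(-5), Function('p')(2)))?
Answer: 16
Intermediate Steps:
Function('X')(B) = 1 (Function('X')(B) = Add(-4, 5) = 1)
Function('p')(l) = Add(l, Mul(2, Pow(l, 2))) (Function('p')(l) = Add(Add(Pow(l, 2), Pow(l, 2)), l) = Add(Mul(2, Pow(l, 2)), l) = Add(l, Mul(2, Pow(l, 2))))
Add(6, Mul(Function('X')(-5), Function('p')(2))) = Add(6, Mul(1, Mul(2, Add(1, Mul(2, 2))))) = Add(6, Mul(1, Mul(2, Add(1, 4)))) = Add(6, Mul(1, Mul(2, 5))) = Add(6, Mul(1, 10)) = Add(6, 10) = 16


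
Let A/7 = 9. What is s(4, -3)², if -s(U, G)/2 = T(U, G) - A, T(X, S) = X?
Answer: 13924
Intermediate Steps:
A = 63 (A = 7*9 = 63)
s(U, G) = 126 - 2*U (s(U, G) = -2*(U - 1*63) = -2*(U - 63) = -2*(-63 + U) = 126 - 2*U)
s(4, -3)² = (126 - 2*4)² = (126 - 8)² = 118² = 13924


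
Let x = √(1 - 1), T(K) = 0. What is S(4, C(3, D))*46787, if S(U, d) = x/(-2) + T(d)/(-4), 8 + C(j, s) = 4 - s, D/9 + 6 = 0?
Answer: 0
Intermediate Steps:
D = -54 (D = -54 + 9*0 = -54 + 0 = -54)
x = 0 (x = √0 = 0)
C(j, s) = -4 - s (C(j, s) = -8 + (4 - s) = -4 - s)
S(U, d) = 0 (S(U, d) = 0/(-2) + 0/(-4) = 0*(-½) + 0*(-¼) = 0 + 0 = 0)
S(4, C(3, D))*46787 = 0*46787 = 0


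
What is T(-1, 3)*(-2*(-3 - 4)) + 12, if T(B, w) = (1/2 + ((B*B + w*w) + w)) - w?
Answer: 159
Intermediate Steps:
T(B, w) = 1/2 + B**2 + w**2 (T(B, w) = (1/2 + ((B**2 + w**2) + w)) - w = (1/2 + (w + B**2 + w**2)) - w = (1/2 + w + B**2 + w**2) - w = 1/2 + B**2 + w**2)
T(-1, 3)*(-2*(-3 - 4)) + 12 = (1/2 + (-1)**2 + 3**2)*(-2*(-3 - 4)) + 12 = (1/2 + 1 + 9)*(-2*(-7)) + 12 = (21/2)*14 + 12 = 147 + 12 = 159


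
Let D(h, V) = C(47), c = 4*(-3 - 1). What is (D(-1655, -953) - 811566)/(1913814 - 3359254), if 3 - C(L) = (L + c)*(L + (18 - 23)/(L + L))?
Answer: 15284745/27174272 ≈ 0.56247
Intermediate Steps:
c = -16 (c = 4*(-4) = -16)
C(L) = 3 - (-16 + L)*(L - 5/(2*L)) (C(L) = 3 - (L - 16)*(L + (18 - 23)/(L + L)) = 3 - (-16 + L)*(L - 5*1/(2*L)) = 3 - (-16 + L)*(L - 5/(2*L)))
D(h, V) = -136521/94 (D(h, V) = 11/2 - 1*47² - 40/47 + 16*47 = 11/2 - 1*2209 - 40*1/47 + 752 = 11/2 - 2209 - 40/47 + 752 = -136521/94)
(D(-1655, -953) - 811566)/(1913814 - 3359254) = (-136521/94 - 811566)/(1913814 - 3359254) = -76423725/94/(-1445440) = -76423725/94*(-1/1445440) = 15284745/27174272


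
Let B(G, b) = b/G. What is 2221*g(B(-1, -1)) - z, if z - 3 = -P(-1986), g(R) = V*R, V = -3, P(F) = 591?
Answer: -6075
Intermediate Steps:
g(R) = -3*R
z = -588 (z = 3 - 1*591 = 3 - 591 = -588)
2221*g(B(-1, -1)) - z = 2221*(-(-3)/(-1)) - 1*(-588) = 2221*(-(-3)*(-1)) + 588 = 2221*(-3*1) + 588 = 2221*(-3) + 588 = -6663 + 588 = -6075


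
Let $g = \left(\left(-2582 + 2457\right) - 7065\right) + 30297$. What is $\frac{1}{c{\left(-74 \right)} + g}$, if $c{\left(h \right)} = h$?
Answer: $\frac{1}{23033} \approx 4.3416 \cdot 10^{-5}$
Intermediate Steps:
$g = 23107$ ($g = \left(-125 - 7065\right) + 30297 = -7190 + 30297 = 23107$)
$\frac{1}{c{\left(-74 \right)} + g} = \frac{1}{-74 + 23107} = \frac{1}{23033}$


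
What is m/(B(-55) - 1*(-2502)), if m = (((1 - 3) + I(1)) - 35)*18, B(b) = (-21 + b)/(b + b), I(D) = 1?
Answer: -4455/17206 ≈ -0.25892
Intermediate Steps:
B(b) = (-21 + b)/(2*b) (B(b) = (-21 + b)/((2*b)) = (-21 + b)*(1/(2*b)) = (-21 + b)/(2*b))
m = -648 (m = (((1 - 3) + 1) - 35)*18 = ((-2 + 1) - 35)*18 = (-1 - 35)*18 = -36*18 = -648)
m/(B(-55) - 1*(-2502)) = -648/((½)*(-21 - 55)/(-55) - 1*(-2502)) = -648/((½)*(-1/55)*(-76) + 2502) = -648/(38/55 + 2502) = -648/137648/55 = -648*55/137648 = -4455/17206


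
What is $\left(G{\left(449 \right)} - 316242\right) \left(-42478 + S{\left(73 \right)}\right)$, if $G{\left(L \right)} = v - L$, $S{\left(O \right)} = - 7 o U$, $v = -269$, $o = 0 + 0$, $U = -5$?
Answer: $13463826880$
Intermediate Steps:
$o = 0$
$S{\left(O \right)} = 0$ ($S{\left(O \right)} = \left(-7\right) 0 \left(-5\right) = 0 \left(-5\right) = 0$)
$G{\left(L \right)} = -269 - L$
$\left(G{\left(449 \right)} - 316242\right) \left(-42478 + S{\left(73 \right)}\right) = \left(\left(-269 - 449\right) - 316242\right) \left(-42478 + 0\right) = \left(\left(-269 - 449\right) - 316242\right) \left(-42478\right) = \left(-718 - 316242\right) \left(-42478\right) = \left(-316960\right) \left(-42478\right) = 13463826880$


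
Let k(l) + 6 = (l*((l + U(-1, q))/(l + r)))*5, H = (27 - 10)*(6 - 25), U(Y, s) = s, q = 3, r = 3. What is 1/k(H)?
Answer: -1/1621 ≈ -0.00061690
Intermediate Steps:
H = -323 (H = 17*(-19) = -323)
k(l) = -6 + 5*l (k(l) = -6 + (l*((l + 3)/(l + 3)))*5 = -6 + (l*((3 + l)/(3 + l)))*5 = -6 + (l*1)*5 = -6 + l*5 = -6 + 5*l)
1/k(H) = 1/(-6 + 5*(-323)) = 1/(-6 - 1615) = 1/(-1621) = -1/1621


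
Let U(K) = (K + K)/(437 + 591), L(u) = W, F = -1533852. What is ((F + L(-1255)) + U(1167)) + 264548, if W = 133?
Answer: -652352727/514 ≈ -1.2692e+6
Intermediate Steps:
L(u) = 133
U(K) = K/514 (U(K) = (2*K)/1028 = (2*K)*(1/1028) = K/514)
((F + L(-1255)) + U(1167)) + 264548 = ((-1533852 + 133) + (1/514)*1167) + 264548 = (-1533719 + 1167/514) + 264548 = -788330399/514 + 264548 = -652352727/514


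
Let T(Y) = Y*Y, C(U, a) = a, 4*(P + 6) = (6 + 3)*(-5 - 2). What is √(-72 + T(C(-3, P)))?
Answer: 3*√713/4 ≈ 20.027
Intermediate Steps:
P = -87/4 (P = -6 + ((6 + 3)*(-5 - 2))/4 = -6 + (9*(-7))/4 = -6 + (¼)*(-63) = -6 - 63/4 = -87/4 ≈ -21.750)
T(Y) = Y²
√(-72 + T(C(-3, P))) = √(-72 + (-87/4)²) = √(-72 + 7569/16) = √(6417/16) = 3*√713/4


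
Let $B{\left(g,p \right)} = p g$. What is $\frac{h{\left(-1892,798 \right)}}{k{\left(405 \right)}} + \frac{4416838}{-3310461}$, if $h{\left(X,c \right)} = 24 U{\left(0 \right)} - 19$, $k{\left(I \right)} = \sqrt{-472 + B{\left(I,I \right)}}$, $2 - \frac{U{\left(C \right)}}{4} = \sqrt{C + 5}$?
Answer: $- \frac{259814}{194733} - \frac{96 \sqrt{817765}}{163553} + \frac{173 \sqrt{163553}}{163553} \approx -1.4372$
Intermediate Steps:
$B{\left(g,p \right)} = g p$
$U{\left(C \right)} = 8 - 4 \sqrt{5 + C}$ ($U{\left(C \right)} = 8 - 4 \sqrt{C + 5} = 8 - 4 \sqrt{5 + C}$)
$k{\left(I \right)} = \sqrt{-472 + I^{2}}$ ($k{\left(I \right)} = \sqrt{-472 + I I} = \sqrt{-472 + I^{2}}$)
$h{\left(X,c \right)} = 173 - 96 \sqrt{5}$ ($h{\left(X,c \right)} = 24 \left(8 - 4 \sqrt{5 + 0}\right) - 19 = 24 \left(8 - 4 \sqrt{5}\right) - 19 = \left(192 - 96 \sqrt{5}\right) - 19 = 173 - 96 \sqrt{5}$)
$\frac{h{\left(-1892,798 \right)}}{k{\left(405 \right)}} + \frac{4416838}{-3310461} = \frac{173 - 96 \sqrt{5}}{\sqrt{-472 + 405^{2}}} + \frac{4416838}{-3310461} = \frac{173 - 96 \sqrt{5}}{\sqrt{-472 + 164025}} + 4416838 \left(- \frac{1}{3310461}\right) = \frac{173 - 96 \sqrt{5}}{\sqrt{163553}} - \frac{259814}{194733} = \left(173 - 96 \sqrt{5}\right) \frac{\sqrt{163553}}{163553} - \frac{259814}{194733} = \frac{\sqrt{163553} \left(173 - 96 \sqrt{5}\right)}{163553} - \frac{259814}{194733} = - \frac{259814}{194733} + \frac{\sqrt{163553} \left(173 - 96 \sqrt{5}\right)}{163553}$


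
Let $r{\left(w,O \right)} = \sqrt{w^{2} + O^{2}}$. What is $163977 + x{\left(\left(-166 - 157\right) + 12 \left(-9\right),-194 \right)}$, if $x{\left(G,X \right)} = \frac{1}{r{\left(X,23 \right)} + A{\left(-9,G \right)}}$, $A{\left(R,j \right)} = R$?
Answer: $\frac{6244900077}{38084} + \frac{\sqrt{38165}}{38084} \approx 1.6398 \cdot 10^{5}$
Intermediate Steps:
$r{\left(w,O \right)} = \sqrt{O^{2} + w^{2}}$
$x{\left(G,X \right)} = \frac{1}{-9 + \sqrt{529 + X^{2}}}$ ($x{\left(G,X \right)} = \frac{1}{\sqrt{23^{2} + X^{2}} - 9} = \frac{1}{\sqrt{529 + X^{2}} - 9} = \frac{1}{-9 + \sqrt{529 + X^{2}}}$)
$163977 + x{\left(\left(-166 - 157\right) + 12 \left(-9\right),-194 \right)} = 163977 + \frac{1}{-9 + \sqrt{529 + \left(-194\right)^{2}}} = 163977 + \frac{1}{-9 + \sqrt{529 + 37636}} = 163977 + \frac{1}{-9 + \sqrt{38165}}$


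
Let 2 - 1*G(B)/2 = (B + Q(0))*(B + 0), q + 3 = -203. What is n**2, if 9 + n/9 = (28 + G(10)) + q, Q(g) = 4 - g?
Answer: 17363889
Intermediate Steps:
q = -206 (q = -3 - 203 = -206)
G(B) = 4 - 2*B*(4 + B) (G(B) = 4 - 2*(B + (4 - 1*0))*(B + 0) = 4 - 2*(B + (4 + 0))*B = 4 - 2*(B + 4)*B = 4 - 2*(4 + B)*B = 4 - 2*B*(4 + B))
n = -4167 (n = -81 + 9*((28 + (4 - 8*10 - 2*10**2)) - 206) = -81 + 9*((28 + (4 - 80 - 2*100)) - 206) = -81 + 9*((28 + (4 - 80 - 200)) - 206) = -81 + 9*((28 - 276) - 206) = -81 + 9*(-248 - 206) = -81 + 9*(-454) = -81 - 4086 = -4167)
n**2 = (-4167)**2 = 17363889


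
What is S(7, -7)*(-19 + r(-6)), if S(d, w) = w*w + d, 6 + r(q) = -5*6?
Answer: -3080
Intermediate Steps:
r(q) = -36 (r(q) = -6 - 5*6 = -6 - 30 = -36)
S(d, w) = d + w**2 (S(d, w) = w**2 + d = d + w**2)
S(7, -7)*(-19 + r(-6)) = (7 + (-7)**2)*(-19 - 36) = (7 + 49)*(-55) = 56*(-55) = -3080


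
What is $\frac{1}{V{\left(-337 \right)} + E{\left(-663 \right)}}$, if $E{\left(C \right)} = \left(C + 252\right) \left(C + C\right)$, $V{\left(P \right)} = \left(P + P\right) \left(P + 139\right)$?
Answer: $\frac{1}{678438} \approx 1.474 \cdot 10^{-6}$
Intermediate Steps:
$V{\left(P \right)} = 2 P \left(139 + P\right)$
$E{\left(C \right)} = 2 C \left(252 + C\right)$ ($E{\left(C \right)} = \left(252 + C\right) 2 C = 2 C \left(252 + C\right)$)
$\frac{1}{V{\left(-337 \right)} + E{\left(-663 \right)}} = \frac{1}{2 \left(-337\right) \left(139 - 337\right) + 2 \left(-663\right) \left(252 - 663\right)} = \frac{1}{2 \left(-337\right) \left(-198\right) + 2 \left(-663\right) \left(-411\right)} = \frac{1}{133452 + 544986} = \frac{1}{678438}$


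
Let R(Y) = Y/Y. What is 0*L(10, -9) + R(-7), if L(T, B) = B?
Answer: 1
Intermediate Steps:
R(Y) = 1
0*L(10, -9) + R(-7) = 0*(-9) + 1 = 0 + 1 = 1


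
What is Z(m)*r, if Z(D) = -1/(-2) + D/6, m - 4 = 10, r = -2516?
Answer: -21386/3 ≈ -7128.7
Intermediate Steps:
m = 14 (m = 4 + 10 = 14)
Z(D) = 1/2 + D/6 (Z(D) = -1*(-1/2) + D*(1/6) = 1/2 + D/6)
Z(m)*r = (1/2 + (1/6)*14)*(-2516) = (1/2 + 7/3)*(-2516) = (17/6)*(-2516) = -21386/3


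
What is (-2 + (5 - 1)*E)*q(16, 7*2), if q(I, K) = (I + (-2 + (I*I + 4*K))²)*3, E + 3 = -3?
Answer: -7497048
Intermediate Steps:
E = -6 (E = -3 - 3 = -6)
q(I, K) = 3*I + 3*(-2 + I² + 4*K)² (q(I, K) = (I + (-2 + (I² + 4*K))²)*3 = (I + (-2 + I² + 4*K)²)*3 = 3*I + 3*(-2 + I² + 4*K)²)
(-2 + (5 - 1)*E)*q(16, 7*2) = (-2 + (5 - 1)*(-6))*(3*16 + 3*(-2 + 16² + 4*(7*2))²) = (-2 + 4*(-6))*(48 + 3*(-2 + 256 + 4*14)²) = (-2 - 24)*(48 + 3*(-2 + 256 + 56)²) = -26*(48 + 3*310²) = -26*(48 + 3*96100) = -26*(48 + 288300) = -26*288348 = -7497048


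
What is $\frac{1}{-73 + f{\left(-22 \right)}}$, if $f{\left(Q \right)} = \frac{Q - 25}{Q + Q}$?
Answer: $- \frac{44}{3165} \approx -0.013902$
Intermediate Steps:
$f{\left(Q \right)} = \frac{-25 + Q}{2 Q}$
$\frac{1}{-73 + f{\left(-22 \right)}} = \frac{1}{-73 + \frac{-25 - 22}{2 \left(-22\right)}} = \frac{1}{-73 + \frac{1}{2} \left(- \frac{1}{22}\right) \left(-47\right)} = \frac{1}{-73 + \frac{47}{44}} = \frac{1}{- \frac{3165}{44}} = - \frac{44}{3165}$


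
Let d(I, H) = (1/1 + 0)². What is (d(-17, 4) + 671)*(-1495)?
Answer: -1004640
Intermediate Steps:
d(I, H) = 1 (d(I, H) = (1 + 0)² = 1² = 1)
(d(-17, 4) + 671)*(-1495) = (1 + 671)*(-1495) = 672*(-1495) = -1004640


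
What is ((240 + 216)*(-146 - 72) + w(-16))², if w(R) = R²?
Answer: 9831119104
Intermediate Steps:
((240 + 216)*(-146 - 72) + w(-16))² = ((240 + 216)*(-146 - 72) + (-16)²)² = (456*(-218) + 256)² = (-99408 + 256)² = (-99152)² = 9831119104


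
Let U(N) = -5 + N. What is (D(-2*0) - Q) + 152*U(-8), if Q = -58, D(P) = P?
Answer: -1918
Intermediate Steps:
(D(-2*0) - Q) + 152*U(-8) = (-2*0 - 1*(-58)) + 152*(-5 - 8) = (0 + 58) + 152*(-13) = 58 - 1976 = -1918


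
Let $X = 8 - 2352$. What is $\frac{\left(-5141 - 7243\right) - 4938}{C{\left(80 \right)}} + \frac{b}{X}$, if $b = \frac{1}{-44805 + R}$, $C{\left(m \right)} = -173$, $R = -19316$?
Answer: $\frac{2603490087101}{26001834952} \approx 100.13$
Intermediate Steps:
$b = - \frac{1}{64121}$ ($b = \frac{1}{-44805 - 19316} = \frac{1}{-64121} = - \frac{1}{64121} \approx -1.5596 \cdot 10^{-5}$)
$X = -2344$ ($X = 8 - 2352 = -2344$)
$\frac{\left(-5141 - 7243\right) - 4938}{C{\left(80 \right)}} + \frac{b}{X} = \frac{\left(-5141 - 7243\right) - 4938}{-173} - \frac{1}{64121 \left(-2344\right)} = \left(-12384 - 4938\right) \left(- \frac{1}{173}\right) - - \frac{1}{150299624} = \left(-17322\right) \left(- \frac{1}{173}\right) + \frac{1}{150299624} = \frac{17322}{173} + \frac{1}{150299624} = \frac{2603490087101}{26001834952}$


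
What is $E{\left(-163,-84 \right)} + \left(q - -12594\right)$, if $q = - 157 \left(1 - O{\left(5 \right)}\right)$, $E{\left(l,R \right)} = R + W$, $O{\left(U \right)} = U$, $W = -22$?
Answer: $13116$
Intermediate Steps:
$E{\left(l,R \right)} = -22 + R$ ($E{\left(l,R \right)} = R - 22 = -22 + R$)
$q = 628$ ($q = - 157 \left(1 - 5\right) = \left(-157\right) \left(-4\right) = 628$)
$E{\left(-163,-84 \right)} + \left(q - -12594\right) = \left(-22 - 84\right) + \left(628 - -12594\right) = -106 + \left(628 + 12594\right) = -106 + 13222 = 13116$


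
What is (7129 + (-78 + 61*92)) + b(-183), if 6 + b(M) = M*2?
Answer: 12291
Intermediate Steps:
b(M) = -6 + 2*M (b(M) = -6 + M*2 = -6 + 2*M)
(7129 + (-78 + 61*92)) + b(-183) = (7129 + (-78 + 61*92)) + (-6 + 2*(-183)) = (7129 + (-78 + 5612)) + (-6 - 366) = (7129 + 5534) - 372 = 12663 - 372 = 12291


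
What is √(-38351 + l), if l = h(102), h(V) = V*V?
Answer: I*√27947 ≈ 167.17*I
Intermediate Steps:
h(V) = V²
l = 10404 (l = 102² = 10404)
√(-38351 + l) = √(-38351 + 10404) = √(-27947) = I*√27947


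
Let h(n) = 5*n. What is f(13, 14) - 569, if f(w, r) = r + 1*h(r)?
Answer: -485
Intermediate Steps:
f(w, r) = 6*r (f(w, r) = r + 1*(5*r) = r + 5*r = 6*r)
f(13, 14) - 569 = 6*14 - 569 = 84 - 569 = -485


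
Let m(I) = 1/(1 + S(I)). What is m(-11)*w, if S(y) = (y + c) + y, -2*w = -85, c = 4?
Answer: -5/2 ≈ -2.5000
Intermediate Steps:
w = 85/2 (w = -1/2*(-85) = 85/2 ≈ 42.500)
S(y) = 4 + 2*y (S(y) = (y + 4) + y = (4 + y) + y = 4 + 2*y)
m(I) = 1/(5 + 2*I) (m(I) = 1/(1 + (4 + 2*I)) = 1/(5 + 2*I))
m(-11)*w = (85/2)/(5 + 2*(-11)) = (85/2)/(5 - 22) = (85/2)/(-17) = -1/17*85/2 = -5/2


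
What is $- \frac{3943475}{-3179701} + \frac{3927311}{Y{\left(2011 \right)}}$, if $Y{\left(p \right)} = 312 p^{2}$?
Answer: $\frac{4988229373582211}{4012037823400152} \approx 1.2433$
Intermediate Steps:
$- \frac{3943475}{-3179701} + \frac{3927311}{Y{\left(2011 \right)}} = - \frac{3943475}{-3179701} + \frac{3927311}{312 \cdot 2011^{2}} = \left(-3943475\right) \left(- \frac{1}{3179701}\right) + \frac{3927311}{312 \cdot 4044121} = \frac{3943475}{3179701} + \frac{3927311}{1261765752} = \frac{4988229373582211}{4012037823400152}$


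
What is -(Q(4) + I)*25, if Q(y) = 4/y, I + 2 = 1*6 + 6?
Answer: -275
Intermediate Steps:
I = 10 (I = -2 + (1*6 + 6) = -2 + (6 + 6) = -2 + 12 = 10)
-(Q(4) + I)*25 = -(4/4 + 10)*25 = -(4*(1/4) + 10)*25 = -(1 + 10)*25 = -11*25 = -1*275 = -275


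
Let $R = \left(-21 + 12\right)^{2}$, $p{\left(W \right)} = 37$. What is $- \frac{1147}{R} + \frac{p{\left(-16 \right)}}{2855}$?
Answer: $- \frac{3271688}{231255} \approx -14.148$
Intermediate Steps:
$R = 81$ ($R = \left(-9\right)^{2} = 81$)
$- \frac{1147}{R} + \frac{p{\left(-16 \right)}}{2855} = - \frac{1147}{81} + \frac{37}{2855} = - \frac{3271688}{231255}$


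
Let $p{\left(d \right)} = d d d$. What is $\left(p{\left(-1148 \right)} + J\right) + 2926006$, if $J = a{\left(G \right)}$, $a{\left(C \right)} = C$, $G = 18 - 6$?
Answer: $-1510027774$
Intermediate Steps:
$G = 12$ ($G = 18 - 6 = 12$)
$p{\left(d \right)} = d^{3}$ ($p{\left(d \right)} = d^{2} d = d^{3}$)
$J = 12$
$\left(p{\left(-1148 \right)} + J\right) + 2926006 = \left(\left(-1148\right)^{3} + 12\right) + 2926006 = \left(-1512953792 + 12\right) + 2926006 = -1512953780 + 2926006 = -1510027774$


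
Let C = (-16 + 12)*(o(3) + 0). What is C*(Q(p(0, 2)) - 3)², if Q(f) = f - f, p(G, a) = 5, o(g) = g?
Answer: -108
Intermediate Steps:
Q(f) = 0
C = -12 (C = (-16 + 12)*(3 + 0) = -4*3 = -12)
C*(Q(p(0, 2)) - 3)² = -12*(0 - 3)² = -12*(-3)² = -12*9 = -108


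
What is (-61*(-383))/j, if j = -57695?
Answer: -23363/57695 ≈ -0.40494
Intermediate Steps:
(-61*(-383))/j = -61*(-383)/(-57695) = 23363*(-1/57695) = -23363/57695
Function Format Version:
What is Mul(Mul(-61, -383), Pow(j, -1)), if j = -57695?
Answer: Rational(-23363, 57695) ≈ -0.40494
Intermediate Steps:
Mul(Mul(-61, -383), Pow(j, -1)) = Mul(Mul(-61, -383), Pow(-57695, -1)) = Mul(23363, Rational(-1, 57695)) = Rational(-23363, 57695)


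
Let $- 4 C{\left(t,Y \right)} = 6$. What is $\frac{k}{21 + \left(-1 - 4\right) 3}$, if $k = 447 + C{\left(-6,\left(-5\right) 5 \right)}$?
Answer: $\frac{297}{4} \approx 74.25$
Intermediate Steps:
$C{\left(t,Y \right)} = - \frac{3}{2}$ ($C{\left(t,Y \right)} = \left(- \frac{1}{4}\right) 6 = - \frac{3}{2}$)
$k = \frac{891}{2}$ ($k = 447 - \frac{3}{2} = \frac{891}{2} \approx 445.5$)
$\frac{k}{21 + \left(-1 - 4\right) 3} = \frac{1}{21 + \left(-1 - 4\right) 3} \cdot \frac{891}{2} = \frac{1}{21 - 15} \cdot \frac{891}{2} = \frac{1}{6} \cdot \frac{891}{2} = \frac{297}{4}$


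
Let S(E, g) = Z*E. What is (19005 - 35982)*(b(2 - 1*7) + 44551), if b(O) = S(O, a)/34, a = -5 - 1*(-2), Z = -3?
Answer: -25715893773/34 ≈ -7.5635e+8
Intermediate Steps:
a = -3 (a = -5 + 2 = -3)
S(E, g) = -3*E
b(O) = -3*O/34
(19005 - 35982)*(b(2 - 1*7) + 44551) = (19005 - 35982)*(-3*(2 - 1*7)/34 + 44551) = -16977*(-3*(2 - 7)/34 + 44551) = -16977*(-3/34*(-5) + 44551) = -16977*(15/34 + 44551) = -16977*1514749/34 = -25715893773/34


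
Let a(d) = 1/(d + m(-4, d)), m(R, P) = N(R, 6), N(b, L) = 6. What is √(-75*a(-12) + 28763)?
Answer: √115102/2 ≈ 169.63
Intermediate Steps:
m(R, P) = 6
a(d) = 1/(6 + d) (a(d) = 1/(d + 6) = 1/(6 + d))
√(-75*a(-12) + 28763) = √(-75/(6 - 12) + 28763) = √(-75/(-6) + 28763) = √(-75*(-⅙) + 28763) = √(25/2 + 28763) = √(57551/2) = √115102/2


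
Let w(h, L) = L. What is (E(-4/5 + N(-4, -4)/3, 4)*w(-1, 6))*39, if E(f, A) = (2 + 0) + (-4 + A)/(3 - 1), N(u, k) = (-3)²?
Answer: 468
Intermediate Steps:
N(u, k) = 9
E(f, A) = A/2 (E(f, A) = 2 + (-4 + A)/2 = 2 + (-4 + A)*(½) = 2 + (-2 + A/2) = A/2)
(E(-4/5 + N(-4, -4)/3, 4)*w(-1, 6))*39 = (((½)*4)*6)*39 = (2*6)*39 = 12*39 = 468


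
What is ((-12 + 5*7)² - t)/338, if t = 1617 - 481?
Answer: -607/338 ≈ -1.7959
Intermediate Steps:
t = 1136
((-12 + 5*7)² - t)/338 = ((-12 + 5*7)² - 1*1136)/338 = ((-12 + 35)² - 1136)*(1/338) = (23² - 1136)*(1/338) = (529 - 1136)*(1/338) = -607*1/338 = -607/338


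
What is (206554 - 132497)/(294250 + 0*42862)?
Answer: 74057/294250 ≈ 0.25168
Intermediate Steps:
(206554 - 132497)/(294250 + 0*42862) = 74057/(294250 + 0) = 74057/294250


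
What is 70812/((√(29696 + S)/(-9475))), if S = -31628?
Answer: 15974850*I*√483/23 ≈ 1.5264e+7*I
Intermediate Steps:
70812/((√(29696 + S)/(-9475))) = 70812/((√(29696 - 31628)/(-9475))) = 70812/((√(-1932)*(-1/9475))) = 70812/(((2*I*√483)*(-1/9475))) = 70812/((-2*I*√483/9475)) = 70812*(9475*I*√483/966) = 15974850*I*√483/23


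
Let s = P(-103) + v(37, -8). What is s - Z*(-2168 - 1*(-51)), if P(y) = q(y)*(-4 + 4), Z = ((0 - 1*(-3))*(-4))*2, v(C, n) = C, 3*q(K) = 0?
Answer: -50771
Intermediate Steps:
q(K) = 0 (q(K) = (⅓)*0 = 0)
Z = -24 (Z = ((0 + 3)*(-4))*2 = (3*(-4))*2 = -12*2 = -24)
P(y) = 0 (P(y) = 0*(-4 + 4) = 0*0 = 0)
s = 37 (s = 0 + 37 = 37)
s - Z*(-2168 - 1*(-51)) = 37 - (-24)*(-2168 - 1*(-51)) = 37 - (-24)*(-2168 + 51) = 37 - (-24)*(-2117) = 37 - 1*50808 = 37 - 50808 = -50771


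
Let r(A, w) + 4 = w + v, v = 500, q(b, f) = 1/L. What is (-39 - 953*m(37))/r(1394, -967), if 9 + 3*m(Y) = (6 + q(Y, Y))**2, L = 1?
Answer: 38237/1413 ≈ 27.061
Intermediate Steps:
q(b, f) = 1 (q(b, f) = 1/1 = 1)
m(Y) = 40/3 (m(Y) = -3 + (6 + 1)**2/3 = -3 + (1/3)*7**2 = -3 + (1/3)*49 = -3 + 49/3 = 40/3)
r(A, w) = 496 + w (r(A, w) = -4 + (w + 500) = -4 + (500 + w) = 496 + w)
(-39 - 953*m(37))/r(1394, -967) = (-39 - 953*40/3)/(496 - 967) = (-39 - 38120/3)/(-471) = -38237/3*(-1/471) = 38237/1413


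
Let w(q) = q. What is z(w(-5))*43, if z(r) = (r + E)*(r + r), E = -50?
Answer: 23650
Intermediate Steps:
z(r) = 2*r*(-50 + r) (z(r) = (r - 50)*(r + r) = (-50 + r)*(2*r) = 2*r*(-50 + r))
z(w(-5))*43 = (2*(-5)*(-50 - 5))*43 = (2*(-5)*(-55))*43 = 550*43 = 23650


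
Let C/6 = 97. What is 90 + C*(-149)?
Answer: -86628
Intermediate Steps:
C = 582 (C = 6*97 = 582)
90 + C*(-149) = 90 + 582*(-149) = 90 - 86718 = -86628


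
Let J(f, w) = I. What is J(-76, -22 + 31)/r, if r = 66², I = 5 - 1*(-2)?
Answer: 7/4356 ≈ 0.0016070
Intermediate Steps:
I = 7 (I = 5 + 2 = 7)
J(f, w) = 7
r = 4356
J(-76, -22 + 31)/r = 7/4356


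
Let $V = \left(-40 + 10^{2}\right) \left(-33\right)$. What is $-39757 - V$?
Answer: $-37777$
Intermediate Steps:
$V = -1980$ ($V = \left(-40 + 100\right) \left(-33\right) = 60 \left(-33\right) = -1980$)
$-39757 - V = -39757 - -1980 = -39757 + 1980 = -37777$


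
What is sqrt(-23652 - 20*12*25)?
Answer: 2*I*sqrt(7413) ≈ 172.2*I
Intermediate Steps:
sqrt(-23652 - 20*12*25) = sqrt(-23652 - 240*25) = sqrt(-23652 - 6000) = sqrt(-29652) = 2*I*sqrt(7413)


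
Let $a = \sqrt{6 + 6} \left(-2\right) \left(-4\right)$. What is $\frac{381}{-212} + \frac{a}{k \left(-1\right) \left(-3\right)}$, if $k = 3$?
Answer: $- \frac{381}{212} + \frac{16 \sqrt{3}}{9} \approx 1.282$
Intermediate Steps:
$a = 16 \sqrt{3}$ ($a = \sqrt{12} \left(-2\right) \left(-4\right) = 2 \sqrt{3} \left(-2\right) \left(-4\right) = - 4 \sqrt{3} \left(-4\right) = 16 \sqrt{3} \approx 27.713$)
$\frac{381}{-212} + \frac{a}{k \left(-1\right) \left(-3\right)} = \frac{381}{-212} + \frac{16 \sqrt{3}}{3 \left(-1\right) \left(-3\right)} = 381 \left(- \frac{1}{212}\right) + \frac{16 \sqrt{3}}{\left(-3\right) \left(-3\right)} = - \frac{381}{212} + \frac{16 \sqrt{3}}{9}$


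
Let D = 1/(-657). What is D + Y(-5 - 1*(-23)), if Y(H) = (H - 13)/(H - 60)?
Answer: -1109/9198 ≈ -0.12057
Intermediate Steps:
Y(H) = (-13 + H)/(-60 + H)
D = -1/657 ≈ -0.0015221
D + Y(-5 - 1*(-23)) = -1/657 + (-13 + (-5 - 1*(-23)))/(-60 + (-5 - 1*(-23))) = -1/657 + (-13 + (-5 + 23))/(-60 + (-5 + 23)) = -1/657 + (-13 + 18)/(-60 + 18) = -1/657 + 5/(-42) = -1/657 - 1/42*5 = -1/657 - 5/42 = -1109/9198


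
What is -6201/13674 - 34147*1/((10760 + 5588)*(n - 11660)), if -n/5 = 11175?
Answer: -21527744189/47474673740 ≈ -0.45346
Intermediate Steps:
n = -55875 (n = -5*11175 = -55875)
-6201/13674 - 34147*1/((10760 + 5588)*(n - 11660)) = -6201/13674 - 34147*1/((-55875 - 11660)*(10760 + 5588)) = -6201*1/13674 - 34147/((-67535*16348)) = -39/86 - 34147/(-1104062180) = -39/86 - 34147*(-1/1104062180) = -39/86 + 34147/1104062180 = -21527744189/47474673740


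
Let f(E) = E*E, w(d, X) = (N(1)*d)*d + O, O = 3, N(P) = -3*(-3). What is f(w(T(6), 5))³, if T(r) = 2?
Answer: 3518743761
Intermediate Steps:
N(P) = 9
w(d, X) = 3 + 9*d² (w(d, X) = (9*d)*d + 3 = 9*d² + 3 = 3 + 9*d²)
f(E) = E²
f(w(T(6), 5))³ = ((3 + 9*2²)²)³ = ((3 + 9*4)²)³ = ((3 + 36)²)³ = (39²)³ = 1521³ = 3518743761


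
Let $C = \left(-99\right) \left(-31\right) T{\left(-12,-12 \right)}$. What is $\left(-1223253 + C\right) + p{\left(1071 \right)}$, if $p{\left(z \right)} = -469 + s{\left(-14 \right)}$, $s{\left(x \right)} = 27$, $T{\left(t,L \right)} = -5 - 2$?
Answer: $-1245178$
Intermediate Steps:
$T{\left(t,L \right)} = -7$ ($T{\left(t,L \right)} = -5 - 2 = -7$)
$C = -21483$ ($C = \left(-99\right) \left(-31\right) \left(-7\right) = 3069 \left(-7\right) = -21483$)
$p{\left(z \right)} = -442$ ($p{\left(z \right)} = -469 + 27 = -442$)
$\left(-1223253 + C\right) + p{\left(1071 \right)} = \left(-1223253 - 21483\right) - 442 = -1244736 - 442 = -1245178$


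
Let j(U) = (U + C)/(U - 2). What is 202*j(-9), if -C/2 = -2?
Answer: 1010/11 ≈ 91.818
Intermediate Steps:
C = 4 (C = -2*(-2) = 4)
j(U) = (4 + U)/(-2 + U) (j(U) = (U + 4)/(U - 2) = (4 + U)/(-2 + U))
202*j(-9) = 202*((4 - 9)/(-2 - 9)) = 202*(-5/(-11)) = 202*(-1/11*(-5)) = 202*(5/11) = 1010/11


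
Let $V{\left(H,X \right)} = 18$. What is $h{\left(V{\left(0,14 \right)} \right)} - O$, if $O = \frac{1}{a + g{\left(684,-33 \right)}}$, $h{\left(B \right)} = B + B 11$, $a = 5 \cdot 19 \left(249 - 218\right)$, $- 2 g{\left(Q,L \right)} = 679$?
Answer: $\frac{1125574}{5211} \approx 216.0$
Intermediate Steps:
$g{\left(Q,L \right)} = - \frac{679}{2}$ ($g{\left(Q,L \right)} = \left(- \frac{1}{2}\right) 679 = - \frac{679}{2}$)
$a = 2945$ ($a = 95 \cdot 31 = 2945$)
$h{\left(B \right)} = 12 B$ ($h{\left(B \right)} = B + 11 B = 12 B$)
$O = \frac{2}{5211}$ ($O = \frac{1}{2945 - \frac{679}{2}} = \frac{1}{\frac{5211}{2}} = \frac{2}{5211} \approx 0.0003838$)
$h{\left(V{\left(0,14 \right)} \right)} - O = 12 \cdot 18 - \frac{2}{5211} = 216 - \frac{2}{5211} = \frac{1125574}{5211}$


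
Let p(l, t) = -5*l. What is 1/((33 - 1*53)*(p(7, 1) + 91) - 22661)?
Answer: -1/23781 ≈ -4.2050e-5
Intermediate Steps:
1/((33 - 1*53)*(p(7, 1) + 91) - 22661) = 1/((33 - 1*53)*(-5*7 + 91) - 22661) = 1/((33 - 53)*(-35 + 91) - 22661) = 1/(-20*56 - 22661) = 1/(-1120 - 22661) = 1/(-23781) = -1/23781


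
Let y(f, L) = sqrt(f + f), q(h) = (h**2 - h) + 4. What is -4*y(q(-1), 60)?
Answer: -8*sqrt(3) ≈ -13.856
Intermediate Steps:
q(h) = 4 + h**2 - h
y(f, L) = sqrt(2)*sqrt(f) (y(f, L) = sqrt(2*f) = sqrt(2)*sqrt(f))
-4*y(q(-1), 60) = -4*sqrt(2)*sqrt(4 + (-1)**2 - 1*(-1)) = -4*sqrt(2)*sqrt(4 + 1 + 1) = -4*sqrt(2)*sqrt(6) = -8*sqrt(3)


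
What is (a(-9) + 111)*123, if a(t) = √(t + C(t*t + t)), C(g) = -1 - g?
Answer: 13653 + 123*I*√82 ≈ 13653.0 + 1113.8*I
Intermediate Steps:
a(t) = √(-1 - t²) (a(t) = √(t + (-1 - (t*t + t))) = √(t + (-1 - (t² + t))) = √(t + (-1 - (t + t²))) = √(t + (-1 + (-t - t²))) = √(t + (-1 - t - t²)) = √(-1 - t²))
(a(-9) + 111)*123 = (√(-1 - 1*(-9)²) + 111)*123 = (√(-1 - 1*81) + 111)*123 = (√(-1 - 81) + 111)*123 = (√(-82) + 111)*123 = (I*√82 + 111)*123 = (111 + I*√82)*123 = 13653 + 123*I*√82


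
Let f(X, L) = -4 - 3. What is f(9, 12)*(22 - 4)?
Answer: -126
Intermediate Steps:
f(X, L) = -7
f(9, 12)*(22 - 4) = -7*(22 - 4) = -7*18 = -126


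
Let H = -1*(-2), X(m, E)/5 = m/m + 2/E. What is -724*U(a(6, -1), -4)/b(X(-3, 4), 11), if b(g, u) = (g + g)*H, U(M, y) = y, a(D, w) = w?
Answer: 1448/15 ≈ 96.533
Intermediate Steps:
X(m, E) = 5 + 10/E (X(m, E) = 5*(m/m + 2/E) = 5*(1 + 2/E) = 5 + 10/E)
H = 2
b(g, u) = 4*g (b(g, u) = (g + g)*2 = (2*g)*2 = 4*g)
-724*U(a(6, -1), -4)/b(X(-3, 4), 11) = -(-2896)/(4*(5 + 10/4)) = -(-2896)/(4*(5 + 10*(¼))) = -(-2896)/(4*(5 + 5/2)) = -(-2896)/(4*(15/2)) = -(-2896)/30 = -724*(-2/15) = 1448/15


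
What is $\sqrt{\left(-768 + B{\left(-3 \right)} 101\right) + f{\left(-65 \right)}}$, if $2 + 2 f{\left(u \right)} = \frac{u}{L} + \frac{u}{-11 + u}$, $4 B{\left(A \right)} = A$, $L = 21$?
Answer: $\frac{i \sqrt{2154613566}}{1596} \approx 29.084 i$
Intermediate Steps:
$B{\left(A \right)} = \frac{A}{4}$
$f{\left(u \right)} = -1 + \frac{u}{42} + \frac{u}{2 \left(-11 + u\right)}$ ($f{\left(u \right)} = -1 + \frac{\frac{u}{21} + \frac{u}{-11 + u}}{2} = -1 + \left(\frac{u}{42} + \frac{u}{2 \left(-11 + u\right)}\right) = -1 + \frac{u}{42} + \frac{u}{2 \left(-11 + u\right)}$)
$\sqrt{\left(-768 + B{\left(-3 \right)} 101\right) + f{\left(-65 \right)}} = \sqrt{\left(-768 + \frac{1}{4} \left(-3\right) 101\right) + \frac{462 + \left(-65\right)^{2} - -2080}{42 \left(-11 - 65\right)}} = \sqrt{\left(-768 - \frac{303}{4}\right) + \frac{462 + 4225 + 2080}{42 \left(-76\right)}} = \sqrt{\left(-768 - \frac{303}{4}\right) + \frac{1}{42} \left(- \frac{1}{76}\right) 6767} = \sqrt{- \frac{3375}{4} - \frac{6767}{3192}} = \sqrt{- \frac{2700017}{3192}} = \frac{i \sqrt{2154613566}}{1596}$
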